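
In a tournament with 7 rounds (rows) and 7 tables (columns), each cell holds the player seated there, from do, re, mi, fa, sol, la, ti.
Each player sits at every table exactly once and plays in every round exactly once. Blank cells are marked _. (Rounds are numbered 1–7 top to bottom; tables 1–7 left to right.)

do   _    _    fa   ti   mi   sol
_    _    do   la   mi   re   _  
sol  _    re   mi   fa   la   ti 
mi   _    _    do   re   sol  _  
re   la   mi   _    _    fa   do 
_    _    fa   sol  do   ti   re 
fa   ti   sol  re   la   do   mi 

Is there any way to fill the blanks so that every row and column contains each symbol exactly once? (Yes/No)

Yes

No round or table among the givens repeats a symbol, and propagating forced cells runs into no contradiction.
One valid completion exists (for instance, do re la fa ti mi sol / ti sol do la mi re fa / sol do re mi fa la ti / mi fa ti do re sol la / re la mi ti sol fa do / la mi fa sol do ti re / fa ti sol re la do mi).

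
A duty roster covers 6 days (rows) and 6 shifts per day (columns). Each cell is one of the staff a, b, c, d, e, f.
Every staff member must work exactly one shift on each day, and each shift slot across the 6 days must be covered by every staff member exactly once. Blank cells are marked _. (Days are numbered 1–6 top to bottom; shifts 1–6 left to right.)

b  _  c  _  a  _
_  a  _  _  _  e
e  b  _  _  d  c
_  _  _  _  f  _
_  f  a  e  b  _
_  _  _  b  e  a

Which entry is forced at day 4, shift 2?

Day 2, shift 5: day 2 has {a, e} and shift 5 has {a, b, d, e, f}, leaving only c.
Day 3, shift 3: day 3 has {b, c, d, e} and shift 3 has {a, c}, leaving only f.
Day 3, shift 4: day 3 has {b, c, d, e, f} and shift 4 has {b, e}, leaving only a.
Day 5, shift 6: day 5 has {a, b, e, f} and shift 6 has {a, c, e}, leaving only d.
Day 1, shift 6: day 1 has {a, b, c} and shift 6 has {a, c, d, e}, leaving only f.
Day 1, shift 4: day 1 has {a, b, c, f} and shift 4 has {a, b, e}, leaving only d.
Day 1, shift 2: day 1 has {a, b, c, d, f} and shift 2 has {a, b, f}, leaving only e.
Day 2, shift 4: day 2 has {a, c, e} and shift 4 has {a, b, d, e}, leaving only f.
Day 2, shift 1: day 2 has {a, c, e, f} and shift 1 has {b, e}, leaving only d.
Day 2, shift 3: day 2 has {a, c, d, e, f} and shift 3 has {a, c, f}, leaving only b.
Day 4, shift 4: day 4 has {f} and shift 4 has {a, b, d, e, f}, leaving only c.
Day 4 already has {c, f} and shift 2 already has {a, b, e, f}, so day 4, shift 2 must be d.

d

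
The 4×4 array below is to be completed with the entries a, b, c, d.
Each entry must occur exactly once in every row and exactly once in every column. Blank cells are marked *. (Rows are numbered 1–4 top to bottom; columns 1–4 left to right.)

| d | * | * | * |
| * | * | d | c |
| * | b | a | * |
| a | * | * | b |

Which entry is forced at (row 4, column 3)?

Row 4 already has {a, b} and column 3 already has {a, d}, so row 4, column 3 must be c.

c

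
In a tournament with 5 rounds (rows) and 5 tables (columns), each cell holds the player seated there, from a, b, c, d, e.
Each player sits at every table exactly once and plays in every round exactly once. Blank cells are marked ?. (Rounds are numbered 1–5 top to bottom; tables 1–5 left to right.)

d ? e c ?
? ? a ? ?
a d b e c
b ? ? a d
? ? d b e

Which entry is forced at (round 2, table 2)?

c

Round 2, table 4: round 2 has {a} and table 4 has {a, b, c, e}, leaving only d.
Round 2, table 5: round 2 has {a, d} and table 5 has {c, d, e}, leaving only b.
Round 1, table 5: round 1 has {c, d, e} and table 5 has {b, c, d, e}, leaving only a.
Round 1, table 2: round 1 has {a, c, d, e} and table 2 has {d}, leaving only b.
Round 4, table 3: round 4 has {a, b, d} and table 3 has {a, b, d, e}, leaving only c.
Round 4, table 2: round 4 has {a, b, c, d} and table 2 has {b, d}, leaving only e.
Round 2 already has {a, b, d} and table 2 already has {b, d, e}, so round 2, table 2 must be c.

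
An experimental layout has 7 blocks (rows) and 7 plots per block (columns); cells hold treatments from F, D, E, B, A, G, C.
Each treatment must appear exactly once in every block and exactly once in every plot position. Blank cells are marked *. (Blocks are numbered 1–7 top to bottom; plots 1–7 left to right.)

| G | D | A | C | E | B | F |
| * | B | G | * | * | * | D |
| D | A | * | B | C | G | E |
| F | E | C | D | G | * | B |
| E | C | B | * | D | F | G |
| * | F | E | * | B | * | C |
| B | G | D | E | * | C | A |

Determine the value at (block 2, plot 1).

Block 3, plot 3: block 3 has {D, E, B, A, G, C} and plot 3 has {D, E, B, A, G, C}, leaving only F.
Block 4, plot 6: block 4 has {F, D, E, B, G, C} and plot 6 has {F, B, G, C}, leaving only A.
Block 2, plot 6: block 2 has {D, B, G} and plot 6 has {F, B, A, G, C}, leaving only E.
Block 5, plot 4: block 5 has {F, D, E, B, G, C} and plot 4 has {D, E, B, C}, leaving only A.
Block 2, plot 4: block 2 has {D, E, B, G} and plot 4 has {D, E, B, A, C}, leaving only F.
Block 2, plot 5: block 2 has {F, D, E, B, G} and plot 5 has {D, E, B, G, C}, leaving only A.
Block 2 already has {F, D, E, B, A, G} and plot 1 already has {F, D, E, B, G}, so block 2, plot 1 must be C.

C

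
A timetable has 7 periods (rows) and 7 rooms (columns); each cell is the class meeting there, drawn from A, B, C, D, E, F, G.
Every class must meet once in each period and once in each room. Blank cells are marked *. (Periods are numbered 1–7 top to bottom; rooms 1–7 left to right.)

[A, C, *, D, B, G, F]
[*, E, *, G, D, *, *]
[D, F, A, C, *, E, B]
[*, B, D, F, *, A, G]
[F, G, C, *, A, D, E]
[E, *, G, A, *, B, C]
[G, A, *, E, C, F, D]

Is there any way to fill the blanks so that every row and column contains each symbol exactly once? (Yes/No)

No period or room among the givens repeats a symbol, and propagating forced cells runs into no contradiction.
One valid completion exists (for instance, A C E D B G F / B E F G D C A / D F A C G E B / C B D F E A G / F G C B A D E / E D G A F B C / G A B E C F D).

Yes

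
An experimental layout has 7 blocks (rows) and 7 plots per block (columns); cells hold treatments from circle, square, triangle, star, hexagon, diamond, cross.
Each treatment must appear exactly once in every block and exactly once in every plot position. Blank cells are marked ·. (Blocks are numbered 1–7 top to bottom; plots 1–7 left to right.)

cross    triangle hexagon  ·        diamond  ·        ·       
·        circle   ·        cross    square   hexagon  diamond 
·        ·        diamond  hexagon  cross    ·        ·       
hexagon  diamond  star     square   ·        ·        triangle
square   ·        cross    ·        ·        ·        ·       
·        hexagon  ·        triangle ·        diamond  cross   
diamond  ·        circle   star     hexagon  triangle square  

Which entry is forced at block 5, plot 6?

circle

Block 1, plot 4: block 1 has {triangle, hexagon, diamond, cross} and plot 4 has {square, triangle, star, hexagon, cross}, leaving only circle.
Block 1, plot 7: block 1 has {circle, triangle, hexagon, diamond, cross} and plot 7 has {square, triangle, diamond, cross}, leaving only star.
Block 1, plot 6: block 1 has {circle, triangle, star, hexagon, diamond, cross} and plot 6 has {triangle, hexagon, diamond}, leaving only square.
Block 2, plot 3: block 2 has {circle, square, hexagon, diamond, cross} and plot 3 has {circle, star, hexagon, diamond, cross}, leaving only triangle.
Block 2, plot 1: block 2 has {circle, square, triangle, hexagon, diamond, cross} and plot 1 has {square, hexagon, diamond, cross}, leaving only star.
Block 3, plot 7: block 3 has {hexagon, diamond, cross} and plot 7 has {square, triangle, star, diamond, cross}, leaving only circle.
Block 3, plot 1: block 3 has {circle, hexagon, diamond, cross} and plot 1 has {square, star, hexagon, diamond, cross}, leaving only triangle.
Block 3, plot 6: block 3 has {circle, triangle, hexagon, diamond, cross} and plot 6 has {square, triangle, hexagon, diamond}, leaving only star.
Block 5 already has {square, cross} and plot 6 already has {square, triangle, star, hexagon, diamond}, so block 5, plot 6 must be circle.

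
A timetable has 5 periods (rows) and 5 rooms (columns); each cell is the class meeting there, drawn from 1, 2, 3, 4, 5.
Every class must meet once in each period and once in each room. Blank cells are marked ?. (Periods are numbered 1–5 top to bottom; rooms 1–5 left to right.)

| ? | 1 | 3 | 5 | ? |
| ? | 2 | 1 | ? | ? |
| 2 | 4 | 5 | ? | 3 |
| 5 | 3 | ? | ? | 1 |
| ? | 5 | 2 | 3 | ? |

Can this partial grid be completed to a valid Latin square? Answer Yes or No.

Yes

No period or room among the givens repeats a symbol, and propagating forced cells runs into no contradiction.
One valid completion exists (for instance, 4 1 3 5 2 / 3 2 1 4 5 / 2 4 5 1 3 / 5 3 4 2 1 / 1 5 2 3 4).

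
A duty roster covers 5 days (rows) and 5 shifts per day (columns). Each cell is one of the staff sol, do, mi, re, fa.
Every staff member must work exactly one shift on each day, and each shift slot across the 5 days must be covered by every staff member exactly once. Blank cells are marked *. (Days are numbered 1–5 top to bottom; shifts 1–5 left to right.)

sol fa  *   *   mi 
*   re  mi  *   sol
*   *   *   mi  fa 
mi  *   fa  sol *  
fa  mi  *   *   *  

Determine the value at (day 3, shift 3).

Day 2, shift 1: day 2 has {sol, mi, re} and shift 1 has {sol, mi, fa}, leaving only do.
Day 2, shift 4: day 2 has {sol, do, mi, re} and shift 4 has {sol, mi}, leaving only fa.
Day 3, shift 1: day 3 has {mi, fa} and shift 1 has {sol, do, mi, fa}, leaving only re.
Day 4, shift 2: day 4 has {sol, mi, fa} and shift 2 has {mi, re, fa}, leaving only do.
Day 3, shift 2: day 3 has {mi, re, fa} and shift 2 has {do, mi, re, fa}, leaving only sol.
Day 3 already has {sol, mi, re, fa} and shift 3 already has {mi, fa}, so day 3, shift 3 must be do.

do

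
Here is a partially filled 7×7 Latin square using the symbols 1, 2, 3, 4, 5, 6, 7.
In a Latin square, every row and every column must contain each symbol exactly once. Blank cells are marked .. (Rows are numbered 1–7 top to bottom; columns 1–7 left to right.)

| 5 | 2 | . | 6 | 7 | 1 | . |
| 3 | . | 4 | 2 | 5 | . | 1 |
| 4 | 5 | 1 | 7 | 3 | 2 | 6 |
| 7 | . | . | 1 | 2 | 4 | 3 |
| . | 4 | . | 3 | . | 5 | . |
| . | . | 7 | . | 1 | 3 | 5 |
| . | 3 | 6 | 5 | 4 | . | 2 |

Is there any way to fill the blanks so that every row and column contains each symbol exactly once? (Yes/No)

No

Row 1, column 3: row 1 has {1, 2, 5, 6, 7} and column 3 has {1, 4, 6, 7}, so it must be 3.
Row 1, column 7: row 1 has {1, 2, 3, 5, 6, 7} and column 7 has {1, 2, 3, 5, 6}, so it must be 4.
Row 4, column 2: row 4 has {1, 2, 3, 4, 7} and column 2 has {2, 3, 4, 5}, so it must be 6.
Now row 6, column 2: row 6 together with column 2 already contain {1, 2, 3, 4, 5, 6, 7} — every symbol — so nothing can go there. The grid has no valid completion.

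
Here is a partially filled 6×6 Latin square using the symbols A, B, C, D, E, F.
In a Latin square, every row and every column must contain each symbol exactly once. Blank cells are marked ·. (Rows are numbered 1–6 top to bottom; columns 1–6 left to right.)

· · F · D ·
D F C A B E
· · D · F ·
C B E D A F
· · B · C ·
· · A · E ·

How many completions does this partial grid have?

20

Row 1, column 1: eliminating its row and column leaves {A, B, E}.
Row 1, column 2: eliminating its row and column leaves {A, C, E}.
Row 1, column 4: eliminating its row and column leaves {B, C, E}.
Row 1, column 6: eliminating its row and column leaves {A, B, C}.
Row 3, column 1: eliminating its row and column leaves {A, B, E}.
Row 3, column 2: eliminating its row and column leaves {A, C, E}.
Row 3, column 4: eliminating its row and column leaves {B, C, E}.
Row 3, column 6: eliminating its row and column leaves {A, B, C}.
Row 5, column 1: eliminating its row and column leaves {A, E, F}.
Row 5, column 2: eliminating its row and column leaves {A, D, E}.
Row 5, column 4: eliminating its row and column leaves {E, F}.
Row 5, column 6: eliminating its row and column leaves {A, D}.
Row 6, column 1: eliminating its row and column leaves {B, F}.
Row 6, column 2: eliminating its row and column leaves {C, D}.
Row 6, column 4: eliminating its row and column leaves {B, C, F}.
Row 6, column 6: eliminating its row and column leaves {B, C, D}.
Enumerating the assignments across these blanks that avoid any row or column repeat gives 20 completions.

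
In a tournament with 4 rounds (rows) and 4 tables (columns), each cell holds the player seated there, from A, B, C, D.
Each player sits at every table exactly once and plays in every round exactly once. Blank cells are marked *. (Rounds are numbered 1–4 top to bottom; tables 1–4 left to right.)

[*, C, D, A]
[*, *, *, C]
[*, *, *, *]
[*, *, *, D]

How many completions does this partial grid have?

Round 1, table 1: eliminating its round and table leaves {B}.
Round 2, table 1: eliminating its round and table leaves {A, B, D}.
Round 2, table 2: eliminating its round and table leaves {A, B, D}.
Round 2, table 3: eliminating its round and table leaves {A, B}.
Round 3, table 1: eliminating its round and table leaves {A, B, C, D}.
Round 3, table 2: eliminating its round and table leaves {A, B, D}.
Round 3, table 3: eliminating its round and table leaves {A, B, C}.
Round 3, table 4: eliminating its round and table leaves {B}.
Round 4, table 1: eliminating its round and table leaves {A, B, C}.
Round 4, table 2: eliminating its round and table leaves {A, B}.
Round 4, table 3: eliminating its round and table leaves {A, B, C}.
Enumerating the assignments across these blanks that avoid any round or table repeat gives 4 completions.

4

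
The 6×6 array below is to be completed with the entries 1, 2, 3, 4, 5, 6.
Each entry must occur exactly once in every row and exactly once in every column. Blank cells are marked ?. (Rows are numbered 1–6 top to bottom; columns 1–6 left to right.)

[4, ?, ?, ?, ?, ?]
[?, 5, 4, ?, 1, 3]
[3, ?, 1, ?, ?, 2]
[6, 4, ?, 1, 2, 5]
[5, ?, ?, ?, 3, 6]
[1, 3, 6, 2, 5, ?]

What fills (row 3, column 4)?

Row 1, column 5: row 1 has {4} and column 5 has {1, 2, 3, 5}, leaving only 6.
Row 1, column 6: row 1 has {4, 6} and column 6 has {2, 3, 5, 6}, leaving only 1.
Row 1, column 2: row 1 has {1, 4, 6} and column 2 has {3, 4, 5}, leaving only 2.
Row 2, column 1: row 2 has {1, 3, 4, 5} and column 1 has {1, 3, 4, 5, 6}, leaving only 2.
Row 2, column 4: row 2 has {1, 2, 3, 4, 5} and column 4 has {1, 2}, leaving only 6.
Row 3, column 2: row 3 has {1, 2, 3} and column 2 has {2, 3, 4, 5}, leaving only 6.
Row 3, column 5: row 3 has {1, 2, 3, 6} and column 5 has {1, 2, 3, 5, 6}, leaving only 4.
Row 3 already has {1, 2, 3, 4, 6} and column 4 already has {1, 2, 6}, so row 3, column 4 must be 5.

5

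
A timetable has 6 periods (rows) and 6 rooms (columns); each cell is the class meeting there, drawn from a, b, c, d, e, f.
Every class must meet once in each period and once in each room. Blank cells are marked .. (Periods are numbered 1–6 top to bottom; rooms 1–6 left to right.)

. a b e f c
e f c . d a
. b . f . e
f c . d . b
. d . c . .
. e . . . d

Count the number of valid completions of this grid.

Period 1, room 1: eliminating its period and room leaves {d}.
Period 2, room 4: eliminating its period and room leaves {b}.
Period 3, room 1: eliminating its period and room leaves {a, c, d}.
Period 3, room 3: eliminating its period and room leaves {a, d}.
Period 3, room 5: eliminating its period and room leaves {a, c}.
Period 4, room 3: eliminating its period and room leaves {a, e}.
Period 4, room 5: eliminating its period and room leaves {a, e}.
Period 5, room 1: eliminating its period and room leaves {a, b}.
Period 5, room 3: eliminating its period and room leaves {a, e, f}.
Period 5, room 5: eliminating its period and room leaves {a, b, e}.
Period 5, room 6: eliminating its period and room leaves {f}.
Period 6, room 1: eliminating its period and room leaves {a, b, c}.
Period 6, room 3: eliminating its period and room leaves {a, f}.
Period 6, room 4: eliminating its period and room leaves {a, b}.
Period 6, room 5: eliminating its period and room leaves {a, b, c}.
Enumerating the assignments across these blanks that avoid any period or room repeat gives 3 completions.

3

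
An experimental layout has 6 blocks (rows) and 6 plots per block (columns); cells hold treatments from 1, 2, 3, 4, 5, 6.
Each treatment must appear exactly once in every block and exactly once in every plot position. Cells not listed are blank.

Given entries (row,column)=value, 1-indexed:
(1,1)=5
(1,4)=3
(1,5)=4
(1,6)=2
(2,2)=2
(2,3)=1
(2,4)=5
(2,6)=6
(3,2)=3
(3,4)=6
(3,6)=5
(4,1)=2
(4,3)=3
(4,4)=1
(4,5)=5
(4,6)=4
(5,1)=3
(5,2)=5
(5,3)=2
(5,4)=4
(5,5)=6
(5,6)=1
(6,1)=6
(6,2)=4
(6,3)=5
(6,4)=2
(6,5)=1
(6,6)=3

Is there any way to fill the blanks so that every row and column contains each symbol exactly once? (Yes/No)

No block or plot among the givens repeats a symbol, and propagating forced cells runs into no contradiction.
One valid completion exists (for instance, 5 1 6 3 4 2 / 4 2 1 5 3 6 / 1 3 4 6 2 5 / 2 6 3 1 5 4 / 3 5 2 4 6 1 / 6 4 5 2 1 3).

Yes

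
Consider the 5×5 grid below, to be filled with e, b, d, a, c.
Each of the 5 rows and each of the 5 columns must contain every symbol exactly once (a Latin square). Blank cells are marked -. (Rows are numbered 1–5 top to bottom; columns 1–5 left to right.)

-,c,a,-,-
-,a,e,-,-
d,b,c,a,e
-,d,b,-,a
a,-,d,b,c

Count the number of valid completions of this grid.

2

Row 1, column 1: eliminating its row and column leaves {e, b}.
Row 1, column 4: eliminating its row and column leaves {e, d}.
Row 1, column 5: eliminating its row and column leaves {b, d}.
Row 2, column 1: eliminating its row and column leaves {b, c}.
Row 2, column 4: eliminating its row and column leaves {d, c}.
Row 2, column 5: eliminating its row and column leaves {b, d}.
Row 4, column 1: eliminating its row and column leaves {e, c}.
Row 4, column 4: eliminating its row and column leaves {e, c}.
Row 5, column 2: eliminating its row and column leaves {e}.
Enumerating the assignments across these blanks that avoid any row or column repeat gives 2 completions.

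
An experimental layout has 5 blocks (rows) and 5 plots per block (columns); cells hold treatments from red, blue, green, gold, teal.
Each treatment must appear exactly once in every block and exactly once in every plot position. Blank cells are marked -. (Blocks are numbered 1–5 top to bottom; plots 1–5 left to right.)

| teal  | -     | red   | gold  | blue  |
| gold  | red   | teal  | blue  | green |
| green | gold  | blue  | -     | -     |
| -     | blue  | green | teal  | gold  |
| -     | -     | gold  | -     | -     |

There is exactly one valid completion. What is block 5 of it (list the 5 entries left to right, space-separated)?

blue teal gold green red

Block 1, plot 2: block 1 has {red, blue, gold, teal} and plot 2 has {red, blue, gold}, leaving only green.
Block 5, plot 2: block 5 has {gold} and plot 2 has {red, blue, green, gold}, leaving only teal.
Block 5, plot 5: block 5 has {gold, teal} and plot 5 has {blue, green, gold}, leaving only red.
Block 5, plot 1: block 5 has {red, gold, teal} and plot 1 has {green, gold, teal}, leaving only blue.
Block 5, plot 4: block 5 has {red, blue, gold, teal} and plot 4 has {blue, gold, teal}, leaving only green.
So block 5 reads: blue teal gold green red.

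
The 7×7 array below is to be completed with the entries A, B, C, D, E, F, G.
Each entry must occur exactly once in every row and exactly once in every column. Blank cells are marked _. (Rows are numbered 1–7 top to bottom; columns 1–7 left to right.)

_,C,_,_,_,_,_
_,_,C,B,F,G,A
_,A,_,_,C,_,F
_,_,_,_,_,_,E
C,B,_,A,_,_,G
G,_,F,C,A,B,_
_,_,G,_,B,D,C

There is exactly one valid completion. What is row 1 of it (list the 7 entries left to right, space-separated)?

F C E D G A B

Row 3, column 6: row 3 has {A, C, F} and column 6 has {B, D, G}, leaving only E.
Row 5, column 6: row 5 has {A, B, C, G} and column 6 has {B, D, E, G}, leaving only F.
Row 1, column 6: row 1 has {C} and column 6 has {B, D, E, F, G}, leaving only A.
Row 4, column 6: row 4 has {E} and column 6 has {A, B, D, E, F, G}, leaving only C.
Row 6, column 7: row 6 has {A, B, C, F, G} and column 7 has {A, C, E, F, G}, leaving only D.
Row 1, column 7: row 1 has {A, C} and column 7 has {A, C, D, E, F, G}, leaving only B.
Row 6, column 2: row 6 has {A, B, C, D, F, G} and column 2 has {A, B, C}, leaving only E.
Row 2, column 2: row 2 has {A, B, C, F, G} and column 2 has {A, B, C, E}, leaving only D.
Row 2, column 1: row 2 has {A, B, C, D, F, G} and column 1 has {C, G}, leaving only E.
Row 7, column 2: row 7 has {B, C, D, G} and column 2 has {A, B, C, D, E}, leaving only F.
Row 4, column 2: row 4 has {C, E} and column 2 has {A, B, C, D, E, F}, leaving only G.
Row 4, column 5: row 4 has {C, E, G} and column 5 has {A, B, C, F}, leaving only D.
Row 4, column 4: row 4 has {C, D, E, G} and column 4 has {A, B, C}, leaving only F.
Row 5, column 5: row 5 has {A, B, C, F, G} and column 5 has {A, B, C, D, F}, leaving only E.
Row 1, column 5: row 1 has {A, B, C} and column 5 has {A, B, C, D, E, F}, leaving only G.
Row 5, column 3: row 5 has {A, B, C, E, F, G} and column 3 has {C, F, G}, leaving only D.
Row 1, column 3: row 1 has {A, B, C, G} and column 3 has {C, D, F, G}, leaving only E.
Row 1, column 4: row 1 has {A, B, C, E, G} and column 4 has {A, B, C, F}, leaving only D.
Row 1, column 1: row 1 has {A, B, C, D, E, G} and column 1 has {C, E, G}, leaving only F.
So row 1 reads: F C E D G A B.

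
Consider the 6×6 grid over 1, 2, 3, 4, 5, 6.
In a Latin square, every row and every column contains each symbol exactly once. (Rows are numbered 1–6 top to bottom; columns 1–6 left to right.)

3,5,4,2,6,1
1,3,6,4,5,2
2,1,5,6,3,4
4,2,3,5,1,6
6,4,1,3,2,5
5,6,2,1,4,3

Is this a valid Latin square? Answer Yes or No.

Each row is a permutation of the 6 symbols, and so is each column.

Yes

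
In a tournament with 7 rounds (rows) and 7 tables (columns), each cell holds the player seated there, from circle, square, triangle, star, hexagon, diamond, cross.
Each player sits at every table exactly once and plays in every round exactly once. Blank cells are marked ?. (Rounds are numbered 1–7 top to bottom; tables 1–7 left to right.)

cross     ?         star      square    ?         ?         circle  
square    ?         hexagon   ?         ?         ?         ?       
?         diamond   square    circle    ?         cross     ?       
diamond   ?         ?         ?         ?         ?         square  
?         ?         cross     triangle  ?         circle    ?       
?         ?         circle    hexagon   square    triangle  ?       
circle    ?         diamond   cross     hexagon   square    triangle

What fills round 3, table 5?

Round 4, table 3: round 4 has {square, diamond} and table 3 has {circle, square, star, hexagon, diamond, cross}, leaving only triangle.
Round 4, table 4: round 4 has {square, triangle, diamond} and table 4 has {circle, square, triangle, hexagon, cross}, leaving only star.
Round 2, table 4: round 2 has {square, hexagon} and table 4 has {circle, square, triangle, star, hexagon, cross}, leaving only diamond.
Round 2, table 6: round 2 has {square, hexagon, diamond} and table 6 has {circle, square, triangle, cross}, leaving only star.
Round 2, table 7: round 2 has {square, star, hexagon, diamond} and table 7 has {circle, square, triangle}, leaving only cross.
Round 4, table 6: round 4 has {square, triangle, star, diamond} and table 6 has {circle, square, triangle, star, cross}, leaving only hexagon.
Round 1, table 6: round 1 has {circle, square, star, cross} and table 6 has {circle, square, triangle, star, hexagon, cross}, leaving only diamond.
Round 1, table 5: round 1 has {circle, square, star, diamond, cross} and table 5 has {square, hexagon}, leaving only triangle.
Round 3 already has {circle, square, diamond, cross} and table 5 already has {square, triangle, hexagon}, so round 3, table 5 must be star.

star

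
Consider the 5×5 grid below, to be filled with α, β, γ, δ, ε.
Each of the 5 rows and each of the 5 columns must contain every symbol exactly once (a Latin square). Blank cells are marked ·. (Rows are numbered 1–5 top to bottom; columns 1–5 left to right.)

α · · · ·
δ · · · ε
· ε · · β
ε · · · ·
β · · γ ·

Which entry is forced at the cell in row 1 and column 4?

Row 3, column 1: row 3 has {β, ε} and column 1 has {α, β, δ, ε}, leaving only γ.
Row 1, column 4 is narrowed to {β, δ, ε}.
If it were β, then row 4, column 4 would be left with no valid symbol.
If it were δ, then row 4, column 4 would be left with no valid symbol.
So row 1, column 4 must be ε.

ε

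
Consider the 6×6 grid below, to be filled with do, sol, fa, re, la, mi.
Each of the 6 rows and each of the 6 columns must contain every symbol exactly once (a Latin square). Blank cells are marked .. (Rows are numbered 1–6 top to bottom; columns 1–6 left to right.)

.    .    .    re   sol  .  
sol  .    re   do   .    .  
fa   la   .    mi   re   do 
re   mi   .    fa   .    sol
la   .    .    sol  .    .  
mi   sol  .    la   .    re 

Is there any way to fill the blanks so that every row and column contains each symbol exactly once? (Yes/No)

No

Row 1, column 1: row 1 has {sol, re} and column 1 has {sol, fa, re, la, mi}, so it must be do.
Row 1, column 2: row 1 has {do, sol, re} and column 2 has {sol, la, mi}, so it must be fa.
Now row 2, column 2: row 2 together with column 2 already contain {do, sol, fa, re, la, mi} — every symbol — so nothing can go there. The grid has no valid completion.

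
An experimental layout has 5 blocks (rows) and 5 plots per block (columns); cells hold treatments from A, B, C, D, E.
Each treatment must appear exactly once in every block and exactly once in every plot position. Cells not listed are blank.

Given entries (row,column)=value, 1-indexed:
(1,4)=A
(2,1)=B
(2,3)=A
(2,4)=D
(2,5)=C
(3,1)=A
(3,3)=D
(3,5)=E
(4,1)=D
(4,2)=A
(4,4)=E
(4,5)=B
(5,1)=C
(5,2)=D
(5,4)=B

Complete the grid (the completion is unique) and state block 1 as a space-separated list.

E C B A D

Block 1, plot 1: block 1 has {A} and plot 1 has {A, B, C, D}, leaving only E.
Block 1, plot 5: block 1 has {A, E} and plot 5 has {B, C, E}, leaving only D.
Block 2, plot 2: block 2 has {A, B, C, D} and plot 2 has {A, D}, leaving only E.
Block 3, plot 4: block 3 has {A, D, E} and plot 4 has {A, B, D, E}, leaving only C.
Block 3, plot 2: block 3 has {A, C, D, E} and plot 2 has {A, D, E}, leaving only B.
Block 1, plot 2: block 1 has {A, D, E} and plot 2 has {A, B, D, E}, leaving only C.
Block 1, plot 3: block 1 has {A, C, D, E} and plot 3 has {A, D}, leaving only B.
So block 1 reads: E C B A D.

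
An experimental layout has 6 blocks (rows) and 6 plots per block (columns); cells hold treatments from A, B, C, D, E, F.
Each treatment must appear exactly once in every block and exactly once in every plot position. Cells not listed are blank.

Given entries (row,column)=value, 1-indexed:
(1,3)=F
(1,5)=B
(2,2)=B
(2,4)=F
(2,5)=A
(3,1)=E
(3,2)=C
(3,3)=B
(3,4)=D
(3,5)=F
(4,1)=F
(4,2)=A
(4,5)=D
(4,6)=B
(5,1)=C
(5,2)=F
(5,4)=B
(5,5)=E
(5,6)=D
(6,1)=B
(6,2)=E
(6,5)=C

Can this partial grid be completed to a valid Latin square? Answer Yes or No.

Yes

No block or plot among the givens repeats a symbol, and propagating forced cells runs into no contradiction.
One valid completion exists (for instance, A D F C B E / D B E F A C / E C B D F A / F A C E D B / C F A B E D / B E D A C F).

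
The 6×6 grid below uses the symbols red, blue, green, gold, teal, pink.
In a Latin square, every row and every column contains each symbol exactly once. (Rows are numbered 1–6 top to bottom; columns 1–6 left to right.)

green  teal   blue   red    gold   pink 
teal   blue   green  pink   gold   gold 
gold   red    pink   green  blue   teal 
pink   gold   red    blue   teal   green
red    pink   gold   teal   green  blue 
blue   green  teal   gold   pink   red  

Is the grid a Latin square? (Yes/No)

Column 5 contains gold twice (at rows 1 and 2), so it is not a permutation.

No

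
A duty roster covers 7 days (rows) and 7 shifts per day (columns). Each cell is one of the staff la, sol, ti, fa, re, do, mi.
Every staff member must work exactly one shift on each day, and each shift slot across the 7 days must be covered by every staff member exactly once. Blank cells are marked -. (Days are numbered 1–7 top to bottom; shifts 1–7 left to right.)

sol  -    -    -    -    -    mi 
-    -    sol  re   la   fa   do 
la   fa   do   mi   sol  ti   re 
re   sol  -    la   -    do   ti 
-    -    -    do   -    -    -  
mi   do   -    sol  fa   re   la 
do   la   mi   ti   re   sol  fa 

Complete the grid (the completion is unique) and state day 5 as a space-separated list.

Day 5, shift 7: day 5 has {do} and shift 7 has {la, ti, fa, re, do, mi}, leaving only sol.
Day 1, shift 4: day 1 has {sol, mi} and shift 4 has {la, sol, ti, re, do, mi}, leaving only fa.
Day 1, shift 6: day 1 has {sol, fa, mi} and shift 6 has {sol, ti, fa, re, do}, leaving only la.
Day 5, shift 6: day 5 has {sol, do} and shift 6 has {la, sol, ti, fa, re, do}, leaving only mi.
Day 5, shift 5: day 5 has {sol, do, mi} and shift 5 has {la, sol, fa, re}, leaving only ti.
Day 5, shift 1: day 5 has {sol, ti, do, mi} and shift 1 has {la, sol, re, do, mi}, leaving only fa.
Day 5, shift 2: day 5 has {sol, ti, fa, do, mi} and shift 2 has {la, sol, fa, do}, leaving only re.
Day 5, shift 3: day 5 has {sol, ti, fa, re, do, mi} and shift 3 has {sol, do, mi}, leaving only la.
So day 5 reads: fa re la do ti mi sol.

fa re la do ti mi sol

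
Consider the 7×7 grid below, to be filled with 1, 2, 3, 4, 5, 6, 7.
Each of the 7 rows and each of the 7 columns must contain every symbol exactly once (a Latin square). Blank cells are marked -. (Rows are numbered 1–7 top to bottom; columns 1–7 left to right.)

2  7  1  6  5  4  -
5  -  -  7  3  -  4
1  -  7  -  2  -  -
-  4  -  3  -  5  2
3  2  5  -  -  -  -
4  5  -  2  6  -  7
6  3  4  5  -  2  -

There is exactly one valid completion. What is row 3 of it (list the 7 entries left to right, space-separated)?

Row 3, column 2: row 3 has {1, 2, 7} and column 2 has {2, 3, 4, 5, 7}, leaving only 6.
Row 3, column 4: row 3 has {1, 2, 6, 7} and column 4 has {2, 3, 5, 6, 7}, leaving only 4.
Row 3, column 6: row 3 has {1, 2, 4, 6, 7} and column 6 has {2, 4, 5}, leaving only 3.
Row 3, column 7: row 3 has {1, 2, 3, 4, 6, 7} and column 7 has {2, 4, 7}, leaving only 5.
So row 3 reads: 1 6 7 4 2 3 5.

1 6 7 4 2 3 5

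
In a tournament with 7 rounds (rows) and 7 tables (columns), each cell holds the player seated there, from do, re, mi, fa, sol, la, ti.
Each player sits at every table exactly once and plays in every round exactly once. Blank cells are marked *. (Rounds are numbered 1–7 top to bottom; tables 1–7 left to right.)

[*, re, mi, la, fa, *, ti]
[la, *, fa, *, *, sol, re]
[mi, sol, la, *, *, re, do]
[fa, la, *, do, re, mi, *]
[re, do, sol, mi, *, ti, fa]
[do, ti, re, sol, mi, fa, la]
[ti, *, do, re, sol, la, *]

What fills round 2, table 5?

Round 1, table 1: round 1 has {re, mi, fa, la, ti} and table 1 has {do, re, mi, fa, la, ti}, leaving only sol.
Round 1, table 6: round 1 has {re, mi, fa, sol, la, ti} and table 6 has {re, mi, fa, sol, la, ti}, leaving only do.
Round 2, table 2: round 2 has {re, fa, sol, la} and table 2 has {do, re, sol, la, ti}, leaving only mi.
Round 2, table 4: round 2 has {re, mi, fa, sol, la} and table 4 has {do, re, mi, sol, la}, leaving only ti.
Round 2 already has {re, mi, fa, sol, la, ti} and table 5 already has {re, mi, fa, sol}, so round 2, table 5 must be do.

do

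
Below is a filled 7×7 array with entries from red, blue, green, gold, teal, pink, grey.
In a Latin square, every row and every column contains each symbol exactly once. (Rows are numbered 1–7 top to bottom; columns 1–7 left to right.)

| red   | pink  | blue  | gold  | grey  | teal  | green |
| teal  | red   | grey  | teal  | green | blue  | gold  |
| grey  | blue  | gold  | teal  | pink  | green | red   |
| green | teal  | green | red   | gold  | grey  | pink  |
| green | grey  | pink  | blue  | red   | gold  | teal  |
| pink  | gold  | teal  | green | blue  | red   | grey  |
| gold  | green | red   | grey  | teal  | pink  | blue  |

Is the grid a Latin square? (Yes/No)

No

Row 2 contains teal twice (at columns 1 and 4); row 4 is also not a permutation.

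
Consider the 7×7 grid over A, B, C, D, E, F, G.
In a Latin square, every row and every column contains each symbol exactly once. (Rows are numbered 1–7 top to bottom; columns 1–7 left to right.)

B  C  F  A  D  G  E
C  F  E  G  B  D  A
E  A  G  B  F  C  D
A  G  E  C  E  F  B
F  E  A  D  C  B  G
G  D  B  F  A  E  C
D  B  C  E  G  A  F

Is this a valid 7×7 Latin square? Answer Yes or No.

Row 4 contains E twice (at columns 3 and 5), so it is not a permutation.

No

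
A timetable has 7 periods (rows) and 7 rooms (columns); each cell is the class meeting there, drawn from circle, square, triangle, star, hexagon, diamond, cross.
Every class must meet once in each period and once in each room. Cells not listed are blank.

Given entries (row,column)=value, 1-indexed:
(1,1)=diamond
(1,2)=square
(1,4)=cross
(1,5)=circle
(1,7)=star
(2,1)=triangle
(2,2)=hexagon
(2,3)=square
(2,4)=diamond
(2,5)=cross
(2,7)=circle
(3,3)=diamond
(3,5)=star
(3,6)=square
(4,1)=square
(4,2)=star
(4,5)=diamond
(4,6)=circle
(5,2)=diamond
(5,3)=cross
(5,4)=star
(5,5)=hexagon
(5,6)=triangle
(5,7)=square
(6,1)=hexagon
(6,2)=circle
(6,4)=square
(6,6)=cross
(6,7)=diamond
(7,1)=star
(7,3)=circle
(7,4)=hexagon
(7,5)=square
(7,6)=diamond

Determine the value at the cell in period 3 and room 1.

cross

Period 1, room 6: period 1 has {circle, square, star, diamond, cross} and room 6 has {circle, square, triangle, diamond, cross}, leaving only hexagon.
Period 1, room 3: period 1 has {circle, square, star, hexagon, diamond, cross} and room 3 has {circle, square, diamond, cross}, leaving only triangle.
Period 2, room 6: period 2 has {circle, square, triangle, hexagon, diamond, cross} and room 6 has {circle, square, triangle, hexagon, diamond, cross}, leaving only star.
Period 4, room 3: period 4 has {circle, square, star, diamond} and room 3 has {circle, square, triangle, diamond, cross}, leaving only hexagon.
Period 4, room 4: period 4 has {circle, square, star, hexagon, diamond} and room 4 has {square, star, hexagon, diamond, cross}, leaving only triangle.
Period 3, room 4: period 3 has {square, star, diamond} and room 4 has {square, triangle, star, hexagon, diamond, cross}, leaving only circle.
Period 3 already has {circle, square, star, diamond} and room 1 already has {square, triangle, star, hexagon, diamond}, so period 3, room 1 must be cross.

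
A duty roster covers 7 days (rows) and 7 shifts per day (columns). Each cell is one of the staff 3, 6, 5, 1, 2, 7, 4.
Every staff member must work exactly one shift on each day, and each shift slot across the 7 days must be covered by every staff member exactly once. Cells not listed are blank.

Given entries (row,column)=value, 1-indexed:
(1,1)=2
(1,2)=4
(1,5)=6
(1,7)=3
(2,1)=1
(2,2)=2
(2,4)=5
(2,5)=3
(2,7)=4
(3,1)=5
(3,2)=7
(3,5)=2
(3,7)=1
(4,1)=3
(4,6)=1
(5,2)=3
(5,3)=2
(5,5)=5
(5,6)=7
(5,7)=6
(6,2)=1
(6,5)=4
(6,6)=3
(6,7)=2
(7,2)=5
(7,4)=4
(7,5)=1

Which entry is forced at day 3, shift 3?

Day 1, shift 6: day 1 has {3, 6, 2, 4} and shift 6 has {3, 1, 7}, leaving only 5.
Day 2, shift 6: day 2 has {3, 5, 1, 2, 4} and shift 6 has {3, 5, 1, 7}, leaving only 6.
Day 2, shift 3: day 2 has {3, 6, 5, 1, 2, 4} and shift 3 has {2}, leaving only 7.
Day 1, shift 3: day 1 has {3, 6, 5, 2, 4} and shift 3 has {2, 7}, leaving only 1.
Day 1, shift 4: day 1 has {3, 6, 5, 1, 2, 4} and shift 4 has {5, 4}, leaving only 7.
Day 3, shift 6: day 3 has {5, 1, 2, 7} and shift 6 has {3, 6, 5, 1, 7}, leaving only 4.
Day 4, shift 2: day 4 has {3, 1} and shift 2 has {3, 5, 1, 2, 7, 4}, leaving only 6.
Day 4, shift 4: day 4 has {3, 6, 1} and shift 4 has {5, 7, 4}, leaving only 2.
Day 4, shift 5: day 4 has {3, 6, 1, 2} and shift 5 has {3, 6, 5, 1, 2, 4}, leaving only 7.
Day 4, shift 7: day 4 has {3, 6, 1, 2, 7} and shift 7 has {3, 6, 1, 2, 4}, leaving only 5.
Day 4, shift 3: day 4 has {3, 6, 5, 1, 2, 7} and shift 3 has {1, 2, 7}, leaving only 4.
Day 5, shift 1: day 5 has {3, 6, 5, 2, 7} and shift 1 has {3, 5, 1, 2}, leaving only 4.
Day 5, shift 4: day 5 has {3, 6, 5, 2, 7, 4} and shift 4 has {5, 2, 7, 4}, leaving only 1.
Day 6, shift 4: day 6 has {3, 1, 2, 4} and shift 4 has {5, 1, 2, 7, 4}, leaving only 6.
Day 3, shift 4: day 3 has {5, 1, 2, 7, 4} and shift 4 has {6, 5, 1, 2, 7, 4}, leaving only 3.
Day 3 already has {3, 5, 1, 2, 7, 4} and shift 3 already has {1, 2, 7, 4}, so day 3, shift 3 must be 6.

6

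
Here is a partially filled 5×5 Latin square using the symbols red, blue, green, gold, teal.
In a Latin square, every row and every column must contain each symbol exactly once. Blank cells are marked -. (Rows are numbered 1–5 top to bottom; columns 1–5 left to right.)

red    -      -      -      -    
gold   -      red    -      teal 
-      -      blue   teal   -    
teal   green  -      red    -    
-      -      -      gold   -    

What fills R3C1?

Row 3 already has {blue, teal} and column 1 already has {red, gold, teal}, so row 3, column 1 must be green.

green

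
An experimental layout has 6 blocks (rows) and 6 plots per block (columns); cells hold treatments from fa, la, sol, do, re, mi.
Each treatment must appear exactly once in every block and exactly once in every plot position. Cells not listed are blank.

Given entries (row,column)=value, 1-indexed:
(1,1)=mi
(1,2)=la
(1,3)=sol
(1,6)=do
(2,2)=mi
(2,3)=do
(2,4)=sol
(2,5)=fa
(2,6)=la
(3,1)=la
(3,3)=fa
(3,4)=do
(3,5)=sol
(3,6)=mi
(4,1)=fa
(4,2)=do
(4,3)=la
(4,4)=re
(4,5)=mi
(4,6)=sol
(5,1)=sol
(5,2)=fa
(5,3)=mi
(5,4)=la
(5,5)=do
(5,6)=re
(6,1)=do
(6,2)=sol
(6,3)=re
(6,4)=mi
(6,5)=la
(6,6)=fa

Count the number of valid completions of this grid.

1

Block 1, plot 4: eliminating its block and plot leaves {fa}.
Block 1, plot 5: eliminating its block and plot leaves {re}.
Block 2, plot 1: eliminating its block and plot leaves {re}.
Block 3, plot 2: eliminating its block and plot leaves {re}.
Only one assignment across all blanks avoids any block or plot repeat, giving 1 completion.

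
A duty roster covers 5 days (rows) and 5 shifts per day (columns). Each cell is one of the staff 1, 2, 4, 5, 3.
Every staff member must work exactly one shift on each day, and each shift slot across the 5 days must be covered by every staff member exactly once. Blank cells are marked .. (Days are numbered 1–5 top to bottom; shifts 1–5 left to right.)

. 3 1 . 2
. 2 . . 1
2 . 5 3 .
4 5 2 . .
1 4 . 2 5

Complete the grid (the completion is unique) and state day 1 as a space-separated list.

Day 1, shift 1: day 1 has {1, 2, 3} and shift 1 has {1, 2, 4}, leaving only 5.
Day 1, shift 4: day 1 has {1, 2, 5, 3} and shift 4 has {2, 3}, leaving only 4.
So day 1 reads: 5 3 1 4 2.

5 3 1 4 2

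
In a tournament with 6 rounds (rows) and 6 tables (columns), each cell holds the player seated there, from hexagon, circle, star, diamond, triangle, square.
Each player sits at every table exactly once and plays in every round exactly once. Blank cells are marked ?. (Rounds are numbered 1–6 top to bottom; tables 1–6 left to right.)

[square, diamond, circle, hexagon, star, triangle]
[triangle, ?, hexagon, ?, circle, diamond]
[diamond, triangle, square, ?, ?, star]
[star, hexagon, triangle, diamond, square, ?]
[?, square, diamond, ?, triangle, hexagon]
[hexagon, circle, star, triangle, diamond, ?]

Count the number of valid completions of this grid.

Round 2, table 2: eliminating its round and table leaves {star}.
Round 2, table 4: eliminating its round and table leaves {star, square}.
Round 3, table 4: eliminating its round and table leaves {circle}.
Round 3, table 5: eliminating its round and table leaves {hexagon}.
Round 4, table 6: eliminating its round and table leaves {circle}.
Round 5, table 1: eliminating its round and table leaves {circle}.
Round 5, table 4: eliminating its round and table leaves {circle, star}.
Round 6, table 6: eliminating its round and table leaves {square}.
Only one assignment across all blanks avoids any round or table repeat, giving 1 completion.

1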